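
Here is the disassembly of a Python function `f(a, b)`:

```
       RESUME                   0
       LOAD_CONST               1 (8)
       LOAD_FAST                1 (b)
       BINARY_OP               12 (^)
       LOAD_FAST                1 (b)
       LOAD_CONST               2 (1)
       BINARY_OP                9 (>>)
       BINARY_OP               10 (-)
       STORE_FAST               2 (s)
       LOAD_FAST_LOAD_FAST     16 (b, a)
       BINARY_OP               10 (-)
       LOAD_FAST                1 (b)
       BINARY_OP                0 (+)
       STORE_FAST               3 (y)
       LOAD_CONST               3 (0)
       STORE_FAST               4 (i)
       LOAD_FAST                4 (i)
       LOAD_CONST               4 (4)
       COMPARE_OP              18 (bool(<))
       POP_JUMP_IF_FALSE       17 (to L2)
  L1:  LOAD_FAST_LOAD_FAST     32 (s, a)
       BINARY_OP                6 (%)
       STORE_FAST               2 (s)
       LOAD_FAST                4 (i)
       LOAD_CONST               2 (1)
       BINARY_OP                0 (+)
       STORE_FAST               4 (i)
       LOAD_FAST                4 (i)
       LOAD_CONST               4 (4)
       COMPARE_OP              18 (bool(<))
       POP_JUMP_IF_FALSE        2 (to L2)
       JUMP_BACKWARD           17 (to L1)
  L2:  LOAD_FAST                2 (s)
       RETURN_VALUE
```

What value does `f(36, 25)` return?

5

LOAD_CONST → push 8. Stack: [8]
LOAD_FAST b → push 25. Stack: [8, 25]
BINARY_OP ^ → 8 ^ 25 = 17. Stack: [17]
LOAD_FAST b → push 25. Stack: [17, 25]
LOAD_CONST → push 1. Stack: [17, 25, 1]
BINARY_OP >> → 25 >> 1 = 12. Stack: [17, 12]
BINARY_OP - → 17 - 12 = 5. Stack: [5]
STORE_FAST s → s=5. Stack: []
LOAD_FAST_LOAD_FAST b,a → push 25,36. Stack: [25, 36]
BINARY_OP - → 25 - 36 = -11. Stack: [-11]
LOAD_FAST b → push 25. Stack: [-11, 25]
BINARY_OP + → -11 + 25 = 14. Stack: [14]
STORE_FAST y → y=14. Stack: []
LOAD_CONST → push 0. Stack: [0]
STORE_FAST i → i=0. Stack: []
LOAD_FAST i → push 0. Stack: [0]
LOAD_CONST → push 4. Stack: [0, 4]
COMPARE_OP bool(<) → 0 vs 4 = True. Stack: [True]
POP_JUMP_IF_FALSE → pop True; no jump. Stack: []
LOAD_FAST_LOAD_FAST s,a → push 5,36. Stack: [5, 36]
BINARY_OP % → 5 % 36 = 5. Stack: [5]
STORE_FAST s → s=5. Stack: []
LOAD_FAST i → push 0. Stack: [0]
LOAD_CONST → push 1. Stack: [0, 1]
BINARY_OP + → 0 + 1 = 1. Stack: [1]
STORE_FAST i → i=1. Stack: []
LOAD_FAST i → push 1. Stack: [1]
LOAD_CONST → push 4. Stack: [1, 4]
COMPARE_OP bool(<) → 1 vs 4 = True. Stack: [True]
POP_JUMP_IF_FALSE → pop True; no jump. Stack: []
LOAD_FAST_LOAD_FAST s,a → push 5,36. Stack: [5, 36]
BINARY_OP % → 5 % 36 = 5. Stack: [5]
STORE_FAST s → s=5. Stack: []
LOAD_FAST i → push 1. Stack: [1]
LOAD_CONST → push 1. Stack: [1, 1]
BINARY_OP + → 1 + 1 = 2. Stack: [2]
STORE_FAST i → i=2. Stack: []
LOAD_FAST i → push 2. Stack: [2]
LOAD_CONST → push 4. Stack: [2, 4]
COMPARE_OP bool(<) → 2 vs 4 = True. Stack: [True]
POP_JUMP_IF_FALSE → pop True; no jump. Stack: []
LOAD_FAST_LOAD_FAST s,a → push 5,36. Stack: [5, 36]
BINARY_OP % → 5 % 36 = 5. Stack: [5]
STORE_FAST s → s=5. Stack: []
LOAD_FAST i → push 2. Stack: [2]
LOAD_CONST → push 1. Stack: [2, 1]
BINARY_OP + → 2 + 1 = 3. Stack: [3]
STORE_FAST i → i=3. Stack: []
LOAD_FAST i → push 3. Stack: [3]
LOAD_CONST → push 4. Stack: [3, 4]
COMPARE_OP bool(<) → 3 vs 4 = True. Stack: [True]
POP_JUMP_IF_FALSE → pop True; no jump. Stack: []
LOAD_FAST_LOAD_FAST s,a → push 5,36. Stack: [5, 36]
BINARY_OP % → 5 % 36 = 5. Stack: [5]
STORE_FAST s → s=5. Stack: []
LOAD_FAST i → push 3. Stack: [3]
LOAD_CONST → push 1. Stack: [3, 1]
BINARY_OP + → 3 + 1 = 4. Stack: [4]
STORE_FAST i → i=4. Stack: []
LOAD_FAST i → push 4. Stack: [4]
LOAD_CONST → push 4. Stack: [4, 4]
COMPARE_OP bool(<) → 4 vs 4 = False. Stack: [False]
POP_JUMP_IF_FALSE → pop False; jump. Stack: []
LOAD_FAST s → push 5. Stack: [5]
RETURN_VALUE → return 5.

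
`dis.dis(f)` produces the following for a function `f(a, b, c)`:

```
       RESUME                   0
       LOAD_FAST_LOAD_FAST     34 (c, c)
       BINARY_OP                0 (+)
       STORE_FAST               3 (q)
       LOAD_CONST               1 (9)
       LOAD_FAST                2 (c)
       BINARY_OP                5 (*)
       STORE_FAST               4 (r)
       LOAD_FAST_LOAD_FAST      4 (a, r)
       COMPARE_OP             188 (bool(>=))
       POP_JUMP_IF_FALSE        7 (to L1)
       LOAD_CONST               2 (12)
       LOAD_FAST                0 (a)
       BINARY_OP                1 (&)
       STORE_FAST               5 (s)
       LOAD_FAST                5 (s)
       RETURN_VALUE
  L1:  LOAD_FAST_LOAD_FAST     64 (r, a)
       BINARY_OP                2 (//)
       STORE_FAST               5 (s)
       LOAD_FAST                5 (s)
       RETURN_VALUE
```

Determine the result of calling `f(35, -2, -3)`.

LOAD_FAST_LOAD_FAST c,c → push -3,-3. Stack: [-3, -3]
BINARY_OP + → -3 + -3 = -6. Stack: [-6]
STORE_FAST q → q=-6. Stack: []
LOAD_CONST → push 9. Stack: [9]
LOAD_FAST c → push -3. Stack: [9, -3]
BINARY_OP * → 9 * -3 = -27. Stack: [-27]
STORE_FAST r → r=-27. Stack: []
LOAD_FAST_LOAD_FAST a,r → push 35,-27. Stack: [35, -27]
COMPARE_OP bool(>=) → 35 vs -27 = True. Stack: [True]
POP_JUMP_IF_FALSE → pop True; no jump. Stack: []
LOAD_CONST → push 12. Stack: [12]
LOAD_FAST a → push 35. Stack: [12, 35]
BINARY_OP & → 12 & 35 = 0. Stack: [0]
STORE_FAST s → s=0. Stack: []
LOAD_FAST s → push 0. Stack: [0]
RETURN_VALUE → return 0.

0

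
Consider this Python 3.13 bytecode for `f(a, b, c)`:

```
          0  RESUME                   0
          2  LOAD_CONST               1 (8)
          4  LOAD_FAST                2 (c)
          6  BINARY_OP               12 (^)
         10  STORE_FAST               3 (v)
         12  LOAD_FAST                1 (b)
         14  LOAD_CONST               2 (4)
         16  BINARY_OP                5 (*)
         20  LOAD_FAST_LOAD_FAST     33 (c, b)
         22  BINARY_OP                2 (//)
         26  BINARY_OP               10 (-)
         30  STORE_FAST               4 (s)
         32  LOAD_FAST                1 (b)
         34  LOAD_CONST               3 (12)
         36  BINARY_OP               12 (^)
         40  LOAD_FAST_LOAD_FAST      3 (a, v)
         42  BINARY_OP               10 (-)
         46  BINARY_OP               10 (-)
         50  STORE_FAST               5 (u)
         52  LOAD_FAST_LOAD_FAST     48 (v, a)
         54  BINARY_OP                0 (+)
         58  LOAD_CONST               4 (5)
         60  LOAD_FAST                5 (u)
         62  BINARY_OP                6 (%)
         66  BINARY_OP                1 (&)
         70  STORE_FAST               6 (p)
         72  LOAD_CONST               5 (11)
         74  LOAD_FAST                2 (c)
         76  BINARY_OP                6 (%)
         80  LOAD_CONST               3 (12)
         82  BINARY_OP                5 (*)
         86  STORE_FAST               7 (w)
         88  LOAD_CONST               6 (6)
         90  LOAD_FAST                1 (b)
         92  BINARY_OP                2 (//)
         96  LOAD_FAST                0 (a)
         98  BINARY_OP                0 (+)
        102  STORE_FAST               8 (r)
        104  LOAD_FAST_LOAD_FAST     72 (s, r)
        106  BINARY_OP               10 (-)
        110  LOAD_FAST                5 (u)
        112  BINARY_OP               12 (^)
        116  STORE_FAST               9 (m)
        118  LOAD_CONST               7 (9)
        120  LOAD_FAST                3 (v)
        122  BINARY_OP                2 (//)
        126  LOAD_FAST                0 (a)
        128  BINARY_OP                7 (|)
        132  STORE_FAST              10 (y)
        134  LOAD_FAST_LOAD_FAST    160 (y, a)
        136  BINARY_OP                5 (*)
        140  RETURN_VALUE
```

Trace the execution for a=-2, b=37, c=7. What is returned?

4

LOAD_CONST → push 8. Stack: [8]
LOAD_FAST c → push 7. Stack: [8, 7]
BINARY_OP ^ → 8 ^ 7 = 15. Stack: [15]
STORE_FAST v → v=15. Stack: []
LOAD_FAST b → push 37. Stack: [37]
LOAD_CONST → push 4. Stack: [37, 4]
BINARY_OP * → 37 * 4 = 148. Stack: [148]
LOAD_FAST_LOAD_FAST c,b → push 7,37. Stack: [148, 7, 37]
BINARY_OP // → 7 // 37 = 0. Stack: [148, 0]
BINARY_OP - → 148 - 0 = 148. Stack: [148]
STORE_FAST s → s=148. Stack: []
LOAD_FAST b → push 37. Stack: [37]
LOAD_CONST → push 12. Stack: [37, 12]
BINARY_OP ^ → 37 ^ 12 = 41. Stack: [41]
LOAD_FAST_LOAD_FAST a,v → push -2,15. Stack: [41, -2, 15]
BINARY_OP - → -2 - 15 = -17. Stack: [41, -17]
BINARY_OP - → 41 - -17 = 58. Stack: [58]
STORE_FAST u → u=58. Stack: []
LOAD_FAST_LOAD_FAST v,a → push 15,-2. Stack: [15, -2]
BINARY_OP + → 15 + -2 = 13. Stack: [13]
LOAD_CONST → push 5. Stack: [13, 5]
LOAD_FAST u → push 58. Stack: [13, 5, 58]
BINARY_OP % → 5 % 58 = 5. Stack: [13, 5]
BINARY_OP & → 13 & 5 = 5. Stack: [5]
STORE_FAST p → p=5. Stack: []
LOAD_CONST → push 11. Stack: [11]
LOAD_FAST c → push 7. Stack: [11, 7]
BINARY_OP % → 11 % 7 = 4. Stack: [4]
LOAD_CONST → push 12. Stack: [4, 12]
BINARY_OP * → 4 * 12 = 48. Stack: [48]
STORE_FAST w → w=48. Stack: []
LOAD_CONST → push 6. Stack: [6]
LOAD_FAST b → push 37. Stack: [6, 37]
BINARY_OP // → 6 // 37 = 0. Stack: [0]
LOAD_FAST a → push -2. Stack: [0, -2]
BINARY_OP + → 0 + -2 = -2. Stack: [-2]
STORE_FAST r → r=-2. Stack: []
LOAD_FAST_LOAD_FAST s,r → push 148,-2. Stack: [148, -2]
BINARY_OP - → 148 - -2 = 150. Stack: [150]
LOAD_FAST u → push 58. Stack: [150, 58]
BINARY_OP ^ → 150 ^ 58 = 172. Stack: [172]
STORE_FAST m → m=172. Stack: []
LOAD_CONST → push 9. Stack: [9]
LOAD_FAST v → push 15. Stack: [9, 15]
BINARY_OP // → 9 // 15 = 0. Stack: [0]
LOAD_FAST a → push -2. Stack: [0, -2]
BINARY_OP | → 0 | -2 = -2. Stack: [-2]
STORE_FAST y → y=-2. Stack: []
LOAD_FAST_LOAD_FAST y,a → push -2,-2. Stack: [-2, -2]
BINARY_OP * → -2 * -2 = 4. Stack: [4]
RETURN_VALUE → return 4.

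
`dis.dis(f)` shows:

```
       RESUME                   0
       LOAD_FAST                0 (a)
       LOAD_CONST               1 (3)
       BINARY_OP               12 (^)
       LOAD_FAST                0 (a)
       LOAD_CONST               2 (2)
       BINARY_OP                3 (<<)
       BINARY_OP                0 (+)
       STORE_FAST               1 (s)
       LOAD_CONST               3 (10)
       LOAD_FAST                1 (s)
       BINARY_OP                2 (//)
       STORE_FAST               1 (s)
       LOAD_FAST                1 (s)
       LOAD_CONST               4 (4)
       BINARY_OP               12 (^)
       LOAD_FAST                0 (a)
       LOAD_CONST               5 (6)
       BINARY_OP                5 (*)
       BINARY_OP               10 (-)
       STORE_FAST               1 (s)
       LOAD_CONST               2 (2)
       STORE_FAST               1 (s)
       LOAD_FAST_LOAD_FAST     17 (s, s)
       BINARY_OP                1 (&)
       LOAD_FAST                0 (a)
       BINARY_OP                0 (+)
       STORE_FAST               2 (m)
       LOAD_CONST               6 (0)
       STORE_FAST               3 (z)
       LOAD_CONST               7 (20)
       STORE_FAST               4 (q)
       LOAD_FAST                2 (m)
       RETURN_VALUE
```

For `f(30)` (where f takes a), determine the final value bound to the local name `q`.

LOAD_FAST a → push 30. Stack: [30]
LOAD_CONST → push 3. Stack: [30, 3]
BINARY_OP ^ → 30 ^ 3 = 29. Stack: [29]
LOAD_FAST a → push 30. Stack: [29, 30]
LOAD_CONST → push 2. Stack: [29, 30, 2]
BINARY_OP << → 30 << 2 = 120. Stack: [29, 120]
BINARY_OP + → 29 + 120 = 149. Stack: [149]
STORE_FAST s → s=149. Stack: []
LOAD_CONST → push 10. Stack: [10]
LOAD_FAST s → push 149. Stack: [10, 149]
BINARY_OP // → 10 // 149 = 0. Stack: [0]
STORE_FAST s → s=0. Stack: []
LOAD_FAST s → push 0. Stack: [0]
LOAD_CONST → push 4. Stack: [0, 4]
BINARY_OP ^ → 0 ^ 4 = 4. Stack: [4]
LOAD_FAST a → push 30. Stack: [4, 30]
LOAD_CONST → push 6. Stack: [4, 30, 6]
BINARY_OP * → 30 * 6 = 180. Stack: [4, 180]
BINARY_OP - → 4 - 180 = -176. Stack: [-176]
STORE_FAST s → s=-176. Stack: []
LOAD_CONST → push 2. Stack: [2]
STORE_FAST s → s=2. Stack: []
LOAD_FAST_LOAD_FAST s,s → push 2,2. Stack: [2, 2]
BINARY_OP & → 2 & 2 = 2. Stack: [2]
LOAD_FAST a → push 30. Stack: [2, 30]
BINARY_OP + → 2 + 30 = 32. Stack: [32]
STORE_FAST m → m=32. Stack: []
LOAD_CONST → push 0. Stack: [0]
STORE_FAST z → z=0. Stack: []
LOAD_CONST → push 20. Stack: [20]
STORE_FAST q → q=20. Stack: []
LOAD_FAST m → push 32. Stack: [32]
RETURN_VALUE → return 32.

20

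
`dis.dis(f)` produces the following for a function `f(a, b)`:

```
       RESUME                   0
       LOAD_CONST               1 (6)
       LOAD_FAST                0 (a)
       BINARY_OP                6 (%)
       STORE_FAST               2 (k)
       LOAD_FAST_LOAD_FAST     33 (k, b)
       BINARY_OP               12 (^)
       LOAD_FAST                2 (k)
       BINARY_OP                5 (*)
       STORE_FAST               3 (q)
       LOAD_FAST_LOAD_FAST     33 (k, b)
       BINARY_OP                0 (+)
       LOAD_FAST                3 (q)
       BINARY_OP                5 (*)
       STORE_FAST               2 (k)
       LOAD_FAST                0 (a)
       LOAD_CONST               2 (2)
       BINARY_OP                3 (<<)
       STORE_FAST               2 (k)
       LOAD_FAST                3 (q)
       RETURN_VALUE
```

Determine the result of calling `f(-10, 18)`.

LOAD_CONST → push 6. Stack: [6]
LOAD_FAST a → push -10. Stack: [6, -10]
BINARY_OP % → 6 % -10 = -4. Stack: [-4]
STORE_FAST k → k=-4. Stack: []
LOAD_FAST_LOAD_FAST k,b → push -4,18. Stack: [-4, 18]
BINARY_OP ^ → -4 ^ 18 = -18. Stack: [-18]
LOAD_FAST k → push -4. Stack: [-18, -4]
BINARY_OP * → -18 * -4 = 72. Stack: [72]
STORE_FAST q → q=72. Stack: []
LOAD_FAST_LOAD_FAST k,b → push -4,18. Stack: [-4, 18]
BINARY_OP + → -4 + 18 = 14. Stack: [14]
LOAD_FAST q → push 72. Stack: [14, 72]
BINARY_OP * → 14 * 72 = 1008. Stack: [1008]
STORE_FAST k → k=1008. Stack: []
LOAD_FAST a → push -10. Stack: [-10]
LOAD_CONST → push 2. Stack: [-10, 2]
BINARY_OP << → -10 << 2 = -40. Stack: [-40]
STORE_FAST k → k=-40. Stack: []
LOAD_FAST q → push 72. Stack: [72]
RETURN_VALUE → return 72.

72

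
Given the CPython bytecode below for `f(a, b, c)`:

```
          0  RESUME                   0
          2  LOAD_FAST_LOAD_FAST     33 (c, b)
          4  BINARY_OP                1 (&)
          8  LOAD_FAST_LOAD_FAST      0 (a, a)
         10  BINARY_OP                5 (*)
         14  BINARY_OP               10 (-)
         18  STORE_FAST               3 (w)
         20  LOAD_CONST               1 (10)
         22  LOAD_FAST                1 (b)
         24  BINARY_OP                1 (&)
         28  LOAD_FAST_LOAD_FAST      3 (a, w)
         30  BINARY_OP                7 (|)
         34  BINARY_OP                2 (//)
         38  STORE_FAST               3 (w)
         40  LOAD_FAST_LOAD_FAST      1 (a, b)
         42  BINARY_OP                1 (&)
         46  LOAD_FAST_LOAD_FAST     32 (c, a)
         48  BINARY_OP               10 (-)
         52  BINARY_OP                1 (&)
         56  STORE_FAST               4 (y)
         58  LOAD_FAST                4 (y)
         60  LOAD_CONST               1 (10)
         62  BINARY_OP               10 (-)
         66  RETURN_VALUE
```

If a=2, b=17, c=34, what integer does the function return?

-10

LOAD_FAST_LOAD_FAST c,b → push 34,17. Stack: [34, 17]
BINARY_OP & → 34 & 17 = 0. Stack: [0]
LOAD_FAST_LOAD_FAST a,a → push 2,2. Stack: [0, 2, 2]
BINARY_OP * → 2 * 2 = 4. Stack: [0, 4]
BINARY_OP - → 0 - 4 = -4. Stack: [-4]
STORE_FAST w → w=-4. Stack: []
LOAD_CONST → push 10. Stack: [10]
LOAD_FAST b → push 17. Stack: [10, 17]
BINARY_OP & → 10 & 17 = 0. Stack: [0]
LOAD_FAST_LOAD_FAST a,w → push 2,-4. Stack: [0, 2, -4]
BINARY_OP | → 2 | -4 = -2. Stack: [0, -2]
BINARY_OP // → 0 // -2 = 0. Stack: [0]
STORE_FAST w → w=0. Stack: []
LOAD_FAST_LOAD_FAST a,b → push 2,17. Stack: [2, 17]
BINARY_OP & → 2 & 17 = 0. Stack: [0]
LOAD_FAST_LOAD_FAST c,a → push 34,2. Stack: [0, 34, 2]
BINARY_OP - → 34 - 2 = 32. Stack: [0, 32]
BINARY_OP & → 0 & 32 = 0. Stack: [0]
STORE_FAST y → y=0. Stack: []
LOAD_FAST y → push 0. Stack: [0]
LOAD_CONST → push 10. Stack: [0, 10]
BINARY_OP - → 0 - 10 = -10. Stack: [-10]
RETURN_VALUE → return -10.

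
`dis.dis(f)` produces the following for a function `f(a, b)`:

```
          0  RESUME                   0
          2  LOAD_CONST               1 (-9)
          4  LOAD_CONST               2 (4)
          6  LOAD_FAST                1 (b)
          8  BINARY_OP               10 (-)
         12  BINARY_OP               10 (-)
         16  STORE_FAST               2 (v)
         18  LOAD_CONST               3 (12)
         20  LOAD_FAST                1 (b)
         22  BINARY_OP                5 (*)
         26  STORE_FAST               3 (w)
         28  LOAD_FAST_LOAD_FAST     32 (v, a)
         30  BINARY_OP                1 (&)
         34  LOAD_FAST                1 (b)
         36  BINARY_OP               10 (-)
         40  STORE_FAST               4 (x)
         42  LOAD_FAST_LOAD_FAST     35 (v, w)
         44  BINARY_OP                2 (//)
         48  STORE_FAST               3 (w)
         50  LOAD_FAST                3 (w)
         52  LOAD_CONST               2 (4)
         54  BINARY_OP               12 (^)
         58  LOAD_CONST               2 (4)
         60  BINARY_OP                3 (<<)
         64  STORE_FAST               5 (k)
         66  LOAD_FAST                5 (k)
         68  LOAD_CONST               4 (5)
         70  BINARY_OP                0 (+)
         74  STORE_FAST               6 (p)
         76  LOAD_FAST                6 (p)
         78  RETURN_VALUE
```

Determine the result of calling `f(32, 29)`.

LOAD_CONST → push -9. Stack: [-9]
LOAD_CONST → push 4. Stack: [-9, 4]
LOAD_FAST b → push 29. Stack: [-9, 4, 29]
BINARY_OP - → 4 - 29 = -25. Stack: [-9, -25]
BINARY_OP - → -9 - -25 = 16. Stack: [16]
STORE_FAST v → v=16. Stack: []
LOAD_CONST → push 12. Stack: [12]
LOAD_FAST b → push 29. Stack: [12, 29]
BINARY_OP * → 12 * 29 = 348. Stack: [348]
STORE_FAST w → w=348. Stack: []
LOAD_FAST_LOAD_FAST v,a → push 16,32. Stack: [16, 32]
BINARY_OP & → 16 & 32 = 0. Stack: [0]
LOAD_FAST b → push 29. Stack: [0, 29]
BINARY_OP - → 0 - 29 = -29. Stack: [-29]
STORE_FAST x → x=-29. Stack: []
LOAD_FAST_LOAD_FAST v,w → push 16,348. Stack: [16, 348]
BINARY_OP // → 16 // 348 = 0. Stack: [0]
STORE_FAST w → w=0. Stack: []
LOAD_FAST w → push 0. Stack: [0]
LOAD_CONST → push 4. Stack: [0, 4]
BINARY_OP ^ → 0 ^ 4 = 4. Stack: [4]
LOAD_CONST → push 4. Stack: [4, 4]
BINARY_OP << → 4 << 4 = 64. Stack: [64]
STORE_FAST k → k=64. Stack: []
LOAD_FAST k → push 64. Stack: [64]
LOAD_CONST → push 5. Stack: [64, 5]
BINARY_OP + → 64 + 5 = 69. Stack: [69]
STORE_FAST p → p=69. Stack: []
LOAD_FAST p → push 69. Stack: [69]
RETURN_VALUE → return 69.

69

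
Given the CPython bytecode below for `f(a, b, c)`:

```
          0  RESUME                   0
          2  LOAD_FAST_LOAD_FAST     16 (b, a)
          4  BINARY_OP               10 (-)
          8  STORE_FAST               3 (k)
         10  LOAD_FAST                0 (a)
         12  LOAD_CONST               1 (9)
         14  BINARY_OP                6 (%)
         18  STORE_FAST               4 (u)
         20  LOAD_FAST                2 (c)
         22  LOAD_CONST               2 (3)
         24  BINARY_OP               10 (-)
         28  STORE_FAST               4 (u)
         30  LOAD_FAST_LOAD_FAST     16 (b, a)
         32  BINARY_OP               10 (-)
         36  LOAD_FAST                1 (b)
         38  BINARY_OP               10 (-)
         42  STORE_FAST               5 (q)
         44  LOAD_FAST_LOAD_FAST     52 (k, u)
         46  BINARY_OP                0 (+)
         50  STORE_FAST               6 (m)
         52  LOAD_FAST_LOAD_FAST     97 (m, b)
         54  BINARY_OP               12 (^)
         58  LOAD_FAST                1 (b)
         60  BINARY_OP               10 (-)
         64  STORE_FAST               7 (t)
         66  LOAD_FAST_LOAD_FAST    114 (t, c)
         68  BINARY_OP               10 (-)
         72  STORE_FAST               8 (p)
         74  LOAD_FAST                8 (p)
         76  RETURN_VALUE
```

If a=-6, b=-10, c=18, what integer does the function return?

LOAD_FAST_LOAD_FAST b,a → push -10,-6. Stack: [-10, -6]
BINARY_OP - → -10 - -6 = -4. Stack: [-4]
STORE_FAST k → k=-4. Stack: []
LOAD_FAST a → push -6. Stack: [-6]
LOAD_CONST → push 9. Stack: [-6, 9]
BINARY_OP % → -6 % 9 = 3. Stack: [3]
STORE_FAST u → u=3. Stack: []
LOAD_FAST c → push 18. Stack: [18]
LOAD_CONST → push 3. Stack: [18, 3]
BINARY_OP - → 18 - 3 = 15. Stack: [15]
STORE_FAST u → u=15. Stack: []
LOAD_FAST_LOAD_FAST b,a → push -10,-6. Stack: [-10, -6]
BINARY_OP - → -10 - -6 = -4. Stack: [-4]
LOAD_FAST b → push -10. Stack: [-4, -10]
BINARY_OP - → -4 - -10 = 6. Stack: [6]
STORE_FAST q → q=6. Stack: []
LOAD_FAST_LOAD_FAST k,u → push -4,15. Stack: [-4, 15]
BINARY_OP + → -4 + 15 = 11. Stack: [11]
STORE_FAST m → m=11. Stack: []
LOAD_FAST_LOAD_FAST m,b → push 11,-10. Stack: [11, -10]
BINARY_OP ^ → 11 ^ -10 = -3. Stack: [-3]
LOAD_FAST b → push -10. Stack: [-3, -10]
BINARY_OP - → -3 - -10 = 7. Stack: [7]
STORE_FAST t → t=7. Stack: []
LOAD_FAST_LOAD_FAST t,c → push 7,18. Stack: [7, 18]
BINARY_OP - → 7 - 18 = -11. Stack: [-11]
STORE_FAST p → p=-11. Stack: []
LOAD_FAST p → push -11. Stack: [-11]
RETURN_VALUE → return -11.

-11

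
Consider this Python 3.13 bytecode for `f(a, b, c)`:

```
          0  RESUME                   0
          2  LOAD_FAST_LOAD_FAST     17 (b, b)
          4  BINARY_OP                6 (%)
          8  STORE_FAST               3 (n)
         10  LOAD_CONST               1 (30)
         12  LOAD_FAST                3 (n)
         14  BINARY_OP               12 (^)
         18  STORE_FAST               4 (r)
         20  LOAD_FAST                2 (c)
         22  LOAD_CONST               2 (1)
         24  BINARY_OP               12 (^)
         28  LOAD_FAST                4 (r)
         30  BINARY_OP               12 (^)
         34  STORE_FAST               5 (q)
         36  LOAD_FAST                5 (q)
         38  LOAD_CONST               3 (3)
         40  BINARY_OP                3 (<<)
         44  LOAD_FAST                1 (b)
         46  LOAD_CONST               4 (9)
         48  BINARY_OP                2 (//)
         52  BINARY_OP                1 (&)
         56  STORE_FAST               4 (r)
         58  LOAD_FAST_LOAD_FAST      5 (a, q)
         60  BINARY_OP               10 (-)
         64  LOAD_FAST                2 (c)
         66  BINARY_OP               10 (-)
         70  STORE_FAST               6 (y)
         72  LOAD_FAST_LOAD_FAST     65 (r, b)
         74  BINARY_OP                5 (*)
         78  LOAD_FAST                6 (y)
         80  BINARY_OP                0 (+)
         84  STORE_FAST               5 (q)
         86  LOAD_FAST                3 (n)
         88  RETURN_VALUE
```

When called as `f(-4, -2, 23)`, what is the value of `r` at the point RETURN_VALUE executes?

LOAD_FAST_LOAD_FAST b,b → push -2,-2. Stack: [-2, -2]
BINARY_OP % → -2 % -2 = 0. Stack: [0]
STORE_FAST n → n=0. Stack: []
LOAD_CONST → push 30. Stack: [30]
LOAD_FAST n → push 0. Stack: [30, 0]
BINARY_OP ^ → 30 ^ 0 = 30. Stack: [30]
STORE_FAST r → r=30. Stack: []
LOAD_FAST c → push 23. Stack: [23]
LOAD_CONST → push 1. Stack: [23, 1]
BINARY_OP ^ → 23 ^ 1 = 22. Stack: [22]
LOAD_FAST r → push 30. Stack: [22, 30]
BINARY_OP ^ → 22 ^ 30 = 8. Stack: [8]
STORE_FAST q → q=8. Stack: []
LOAD_FAST q → push 8. Stack: [8]
LOAD_CONST → push 3. Stack: [8, 3]
BINARY_OP << → 8 << 3 = 64. Stack: [64]
LOAD_FAST b → push -2. Stack: [64, -2]
LOAD_CONST → push 9. Stack: [64, -2, 9]
BINARY_OP // → -2 // 9 = -1. Stack: [64, -1]
BINARY_OP & → 64 & -1 = 64. Stack: [64]
STORE_FAST r → r=64. Stack: []
LOAD_FAST_LOAD_FAST a,q → push -4,8. Stack: [-4, 8]
BINARY_OP - → -4 - 8 = -12. Stack: [-12]
LOAD_FAST c → push 23. Stack: [-12, 23]
BINARY_OP - → -12 - 23 = -35. Stack: [-35]
STORE_FAST y → y=-35. Stack: []
LOAD_FAST_LOAD_FAST r,b → push 64,-2. Stack: [64, -2]
BINARY_OP * → 64 * -2 = -128. Stack: [-128]
LOAD_FAST y → push -35. Stack: [-128, -35]
BINARY_OP + → -128 + -35 = -163. Stack: [-163]
STORE_FAST q → q=-163. Stack: []
LOAD_FAST n → push 0. Stack: [0]
RETURN_VALUE → return 0.

64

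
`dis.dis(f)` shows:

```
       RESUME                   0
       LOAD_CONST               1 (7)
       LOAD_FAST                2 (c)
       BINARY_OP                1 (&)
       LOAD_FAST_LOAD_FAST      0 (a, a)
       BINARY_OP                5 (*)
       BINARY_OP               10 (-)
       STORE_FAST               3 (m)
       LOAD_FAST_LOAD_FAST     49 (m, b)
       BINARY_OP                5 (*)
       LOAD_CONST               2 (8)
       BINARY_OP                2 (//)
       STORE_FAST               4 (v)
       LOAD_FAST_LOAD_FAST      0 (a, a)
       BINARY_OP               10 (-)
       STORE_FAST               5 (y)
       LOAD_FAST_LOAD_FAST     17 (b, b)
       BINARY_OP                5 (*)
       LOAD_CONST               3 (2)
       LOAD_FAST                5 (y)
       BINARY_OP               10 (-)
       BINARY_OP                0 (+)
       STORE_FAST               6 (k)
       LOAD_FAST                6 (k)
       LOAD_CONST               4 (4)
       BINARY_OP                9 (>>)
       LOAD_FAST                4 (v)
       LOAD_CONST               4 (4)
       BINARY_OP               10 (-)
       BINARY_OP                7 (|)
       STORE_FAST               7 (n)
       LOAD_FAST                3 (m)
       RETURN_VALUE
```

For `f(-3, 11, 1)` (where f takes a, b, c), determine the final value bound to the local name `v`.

LOAD_CONST → push 7. Stack: [7]
LOAD_FAST c → push 1. Stack: [7, 1]
BINARY_OP & → 7 & 1 = 1. Stack: [1]
LOAD_FAST_LOAD_FAST a,a → push -3,-3. Stack: [1, -3, -3]
BINARY_OP * → -3 * -3 = 9. Stack: [1, 9]
BINARY_OP - → 1 - 9 = -8. Stack: [-8]
STORE_FAST m → m=-8. Stack: []
LOAD_FAST_LOAD_FAST m,b → push -8,11. Stack: [-8, 11]
BINARY_OP * → -8 * 11 = -88. Stack: [-88]
LOAD_CONST → push 8. Stack: [-88, 8]
BINARY_OP // → -88 // 8 = -11. Stack: [-11]
STORE_FAST v → v=-11. Stack: []
LOAD_FAST_LOAD_FAST a,a → push -3,-3. Stack: [-3, -3]
BINARY_OP - → -3 - -3 = 0. Stack: [0]
STORE_FAST y → y=0. Stack: []
LOAD_FAST_LOAD_FAST b,b → push 11,11. Stack: [11, 11]
BINARY_OP * → 11 * 11 = 121. Stack: [121]
LOAD_CONST → push 2. Stack: [121, 2]
LOAD_FAST y → push 0. Stack: [121, 2, 0]
BINARY_OP - → 2 - 0 = 2. Stack: [121, 2]
BINARY_OP + → 121 + 2 = 123. Stack: [123]
STORE_FAST k → k=123. Stack: []
LOAD_FAST k → push 123. Stack: [123]
LOAD_CONST → push 4. Stack: [123, 4]
BINARY_OP >> → 123 >> 4 = 7. Stack: [7]
LOAD_FAST v → push -11. Stack: [7, -11]
LOAD_CONST → push 4. Stack: [7, -11, 4]
BINARY_OP - → -11 - 4 = -15. Stack: [7, -15]
BINARY_OP | → 7 | -15 = -9. Stack: [-9]
STORE_FAST n → n=-9. Stack: []
LOAD_FAST m → push -8. Stack: [-8]
RETURN_VALUE → return -8.

-11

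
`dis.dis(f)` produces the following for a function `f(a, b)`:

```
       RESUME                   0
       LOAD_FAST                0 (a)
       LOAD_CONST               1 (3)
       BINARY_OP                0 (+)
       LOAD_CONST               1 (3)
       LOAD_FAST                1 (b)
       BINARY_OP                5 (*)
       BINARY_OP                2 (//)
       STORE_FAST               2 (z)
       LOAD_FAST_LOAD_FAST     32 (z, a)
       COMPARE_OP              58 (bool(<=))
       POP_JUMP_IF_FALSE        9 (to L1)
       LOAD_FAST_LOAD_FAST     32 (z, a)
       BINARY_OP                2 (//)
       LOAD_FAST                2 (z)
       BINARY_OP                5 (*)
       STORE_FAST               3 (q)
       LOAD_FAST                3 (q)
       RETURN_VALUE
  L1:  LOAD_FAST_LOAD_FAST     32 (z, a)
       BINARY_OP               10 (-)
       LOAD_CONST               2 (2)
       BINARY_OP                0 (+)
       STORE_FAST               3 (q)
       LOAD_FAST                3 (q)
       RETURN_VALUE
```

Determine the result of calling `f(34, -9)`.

2

LOAD_FAST a → push 34. Stack: [34]
LOAD_CONST → push 3. Stack: [34, 3]
BINARY_OP + → 34 + 3 = 37. Stack: [37]
LOAD_CONST → push 3. Stack: [37, 3]
LOAD_FAST b → push -9. Stack: [37, 3, -9]
BINARY_OP * → 3 * -9 = -27. Stack: [37, -27]
BINARY_OP // → 37 // -27 = -2. Stack: [-2]
STORE_FAST z → z=-2. Stack: []
LOAD_FAST_LOAD_FAST z,a → push -2,34. Stack: [-2, 34]
COMPARE_OP bool(<=) → -2 vs 34 = True. Stack: [True]
POP_JUMP_IF_FALSE → pop True; no jump. Stack: []
LOAD_FAST_LOAD_FAST z,a → push -2,34. Stack: [-2, 34]
BINARY_OP // → -2 // 34 = -1. Stack: [-1]
LOAD_FAST z → push -2. Stack: [-1, -2]
BINARY_OP * → -1 * -2 = 2. Stack: [2]
STORE_FAST q → q=2. Stack: []
LOAD_FAST q → push 2. Stack: [2]
RETURN_VALUE → return 2.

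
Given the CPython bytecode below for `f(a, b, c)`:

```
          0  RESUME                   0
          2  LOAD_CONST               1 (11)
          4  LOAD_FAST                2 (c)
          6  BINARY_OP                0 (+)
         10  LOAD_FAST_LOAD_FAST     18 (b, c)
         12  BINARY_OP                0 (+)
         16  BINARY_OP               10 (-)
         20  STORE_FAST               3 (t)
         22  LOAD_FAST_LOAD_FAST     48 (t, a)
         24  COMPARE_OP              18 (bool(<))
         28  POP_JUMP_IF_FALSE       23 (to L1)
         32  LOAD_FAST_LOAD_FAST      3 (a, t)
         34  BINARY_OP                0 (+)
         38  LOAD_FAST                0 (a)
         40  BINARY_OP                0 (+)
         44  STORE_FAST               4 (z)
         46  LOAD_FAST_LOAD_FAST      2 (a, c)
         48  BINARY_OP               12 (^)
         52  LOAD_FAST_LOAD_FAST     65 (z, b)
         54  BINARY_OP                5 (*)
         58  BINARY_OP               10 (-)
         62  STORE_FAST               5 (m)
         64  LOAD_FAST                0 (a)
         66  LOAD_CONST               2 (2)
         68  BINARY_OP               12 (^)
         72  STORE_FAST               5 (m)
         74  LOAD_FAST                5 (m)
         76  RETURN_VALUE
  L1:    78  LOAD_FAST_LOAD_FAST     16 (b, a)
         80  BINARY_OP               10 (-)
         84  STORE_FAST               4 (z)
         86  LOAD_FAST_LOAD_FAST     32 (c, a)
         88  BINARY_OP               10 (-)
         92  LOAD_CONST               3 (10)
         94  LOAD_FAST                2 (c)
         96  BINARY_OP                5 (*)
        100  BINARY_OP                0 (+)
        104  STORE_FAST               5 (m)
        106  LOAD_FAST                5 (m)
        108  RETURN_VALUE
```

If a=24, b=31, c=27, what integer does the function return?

LOAD_CONST → push 11. Stack: [11]
LOAD_FAST c → push 27. Stack: [11, 27]
BINARY_OP + → 11 + 27 = 38. Stack: [38]
LOAD_FAST_LOAD_FAST b,c → push 31,27. Stack: [38, 31, 27]
BINARY_OP + → 31 + 27 = 58. Stack: [38, 58]
BINARY_OP - → 38 - 58 = -20. Stack: [-20]
STORE_FAST t → t=-20. Stack: []
LOAD_FAST_LOAD_FAST t,a → push -20,24. Stack: [-20, 24]
COMPARE_OP bool(<) → -20 vs 24 = True. Stack: [True]
POP_JUMP_IF_FALSE → pop True; no jump. Stack: []
LOAD_FAST_LOAD_FAST a,t → push 24,-20. Stack: [24, -20]
BINARY_OP + → 24 + -20 = 4. Stack: [4]
LOAD_FAST a → push 24. Stack: [4, 24]
BINARY_OP + → 4 + 24 = 28. Stack: [28]
STORE_FAST z → z=28. Stack: []
LOAD_FAST_LOAD_FAST a,c → push 24,27. Stack: [24, 27]
BINARY_OP ^ → 24 ^ 27 = 3. Stack: [3]
LOAD_FAST_LOAD_FAST z,b → push 28,31. Stack: [3, 28, 31]
BINARY_OP * → 28 * 31 = 868. Stack: [3, 868]
BINARY_OP - → 3 - 868 = -865. Stack: [-865]
STORE_FAST m → m=-865. Stack: []
LOAD_FAST a → push 24. Stack: [24]
LOAD_CONST → push 2. Stack: [24, 2]
BINARY_OP ^ → 24 ^ 2 = 26. Stack: [26]
STORE_FAST m → m=26. Stack: []
LOAD_FAST m → push 26. Stack: [26]
RETURN_VALUE → return 26.

26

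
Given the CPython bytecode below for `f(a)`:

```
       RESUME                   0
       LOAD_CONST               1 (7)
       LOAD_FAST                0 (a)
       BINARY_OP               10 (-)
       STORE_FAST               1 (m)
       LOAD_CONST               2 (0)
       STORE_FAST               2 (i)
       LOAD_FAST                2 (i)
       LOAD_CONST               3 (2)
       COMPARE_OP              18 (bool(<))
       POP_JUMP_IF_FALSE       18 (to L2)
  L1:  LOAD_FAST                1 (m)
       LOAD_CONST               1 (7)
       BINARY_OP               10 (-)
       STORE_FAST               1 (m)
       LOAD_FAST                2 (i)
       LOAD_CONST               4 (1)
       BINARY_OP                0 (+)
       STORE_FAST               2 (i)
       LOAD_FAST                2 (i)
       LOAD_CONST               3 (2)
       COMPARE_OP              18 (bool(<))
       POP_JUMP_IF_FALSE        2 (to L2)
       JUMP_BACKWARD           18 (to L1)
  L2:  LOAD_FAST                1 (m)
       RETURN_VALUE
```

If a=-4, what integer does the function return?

LOAD_CONST → push 7. Stack: [7]
LOAD_FAST a → push -4. Stack: [7, -4]
BINARY_OP - → 7 - -4 = 11. Stack: [11]
STORE_FAST m → m=11. Stack: []
LOAD_CONST → push 0. Stack: [0]
STORE_FAST i → i=0. Stack: []
LOAD_FAST i → push 0. Stack: [0]
LOAD_CONST → push 2. Stack: [0, 2]
COMPARE_OP bool(<) → 0 vs 2 = True. Stack: [True]
POP_JUMP_IF_FALSE → pop True; no jump. Stack: []
LOAD_FAST m → push 11. Stack: [11]
LOAD_CONST → push 7. Stack: [11, 7]
BINARY_OP - → 11 - 7 = 4. Stack: [4]
STORE_FAST m → m=4. Stack: []
LOAD_FAST i → push 0. Stack: [0]
LOAD_CONST → push 1. Stack: [0, 1]
BINARY_OP + → 0 + 1 = 1. Stack: [1]
STORE_FAST i → i=1. Stack: []
LOAD_FAST i → push 1. Stack: [1]
LOAD_CONST → push 2. Stack: [1, 2]
COMPARE_OP bool(<) → 1 vs 2 = True. Stack: [True]
POP_JUMP_IF_FALSE → pop True; no jump. Stack: []
LOAD_FAST m → push 4. Stack: [4]
LOAD_CONST → push 7. Stack: [4, 7]
BINARY_OP - → 4 - 7 = -3. Stack: [-3]
STORE_FAST m → m=-3. Stack: []
LOAD_FAST i → push 1. Stack: [1]
LOAD_CONST → push 1. Stack: [1, 1]
BINARY_OP + → 1 + 1 = 2. Stack: [2]
STORE_FAST i → i=2. Stack: []
LOAD_FAST i → push 2. Stack: [2]
LOAD_CONST → push 2. Stack: [2, 2]
COMPARE_OP bool(<) → 2 vs 2 = False. Stack: [False]
POP_JUMP_IF_FALSE → pop False; jump. Stack: []
LOAD_FAST m → push -3. Stack: [-3]
RETURN_VALUE → return -3.

-3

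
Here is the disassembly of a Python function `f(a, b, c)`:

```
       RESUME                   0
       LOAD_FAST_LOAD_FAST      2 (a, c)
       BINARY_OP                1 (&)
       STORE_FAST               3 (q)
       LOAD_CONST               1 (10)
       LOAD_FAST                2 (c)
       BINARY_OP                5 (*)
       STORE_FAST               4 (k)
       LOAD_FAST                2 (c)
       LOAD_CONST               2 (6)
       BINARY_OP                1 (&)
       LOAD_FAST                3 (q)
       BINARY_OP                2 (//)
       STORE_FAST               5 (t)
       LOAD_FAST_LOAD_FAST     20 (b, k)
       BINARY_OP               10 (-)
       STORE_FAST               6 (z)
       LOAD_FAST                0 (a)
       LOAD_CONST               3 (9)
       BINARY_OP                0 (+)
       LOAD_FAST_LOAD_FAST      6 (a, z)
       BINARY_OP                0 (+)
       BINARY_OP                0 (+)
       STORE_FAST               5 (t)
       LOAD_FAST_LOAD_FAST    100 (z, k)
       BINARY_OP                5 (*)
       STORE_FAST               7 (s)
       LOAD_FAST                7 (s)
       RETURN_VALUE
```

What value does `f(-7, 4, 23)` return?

LOAD_FAST_LOAD_FAST a,c → push -7,23. Stack: [-7, 23]
BINARY_OP & → -7 & 23 = 17. Stack: [17]
STORE_FAST q → q=17. Stack: []
LOAD_CONST → push 10. Stack: [10]
LOAD_FAST c → push 23. Stack: [10, 23]
BINARY_OP * → 10 * 23 = 230. Stack: [230]
STORE_FAST k → k=230. Stack: []
LOAD_FAST c → push 23. Stack: [23]
LOAD_CONST → push 6. Stack: [23, 6]
BINARY_OP & → 23 & 6 = 6. Stack: [6]
LOAD_FAST q → push 17. Stack: [6, 17]
BINARY_OP // → 6 // 17 = 0. Stack: [0]
STORE_FAST t → t=0. Stack: []
LOAD_FAST_LOAD_FAST b,k → push 4,230. Stack: [4, 230]
BINARY_OP - → 4 - 230 = -226. Stack: [-226]
STORE_FAST z → z=-226. Stack: []
LOAD_FAST a → push -7. Stack: [-7]
LOAD_CONST → push 9. Stack: [-7, 9]
BINARY_OP + → -7 + 9 = 2. Stack: [2]
LOAD_FAST_LOAD_FAST a,z → push -7,-226. Stack: [2, -7, -226]
BINARY_OP + → -7 + -226 = -233. Stack: [2, -233]
BINARY_OP + → 2 + -233 = -231. Stack: [-231]
STORE_FAST t → t=-231. Stack: []
LOAD_FAST_LOAD_FAST z,k → push -226,230. Stack: [-226, 230]
BINARY_OP * → -226 * 230 = -51980. Stack: [-51980]
STORE_FAST s → s=-51980. Stack: []
LOAD_FAST s → push -51980. Stack: [-51980]
RETURN_VALUE → return -51980.

-51980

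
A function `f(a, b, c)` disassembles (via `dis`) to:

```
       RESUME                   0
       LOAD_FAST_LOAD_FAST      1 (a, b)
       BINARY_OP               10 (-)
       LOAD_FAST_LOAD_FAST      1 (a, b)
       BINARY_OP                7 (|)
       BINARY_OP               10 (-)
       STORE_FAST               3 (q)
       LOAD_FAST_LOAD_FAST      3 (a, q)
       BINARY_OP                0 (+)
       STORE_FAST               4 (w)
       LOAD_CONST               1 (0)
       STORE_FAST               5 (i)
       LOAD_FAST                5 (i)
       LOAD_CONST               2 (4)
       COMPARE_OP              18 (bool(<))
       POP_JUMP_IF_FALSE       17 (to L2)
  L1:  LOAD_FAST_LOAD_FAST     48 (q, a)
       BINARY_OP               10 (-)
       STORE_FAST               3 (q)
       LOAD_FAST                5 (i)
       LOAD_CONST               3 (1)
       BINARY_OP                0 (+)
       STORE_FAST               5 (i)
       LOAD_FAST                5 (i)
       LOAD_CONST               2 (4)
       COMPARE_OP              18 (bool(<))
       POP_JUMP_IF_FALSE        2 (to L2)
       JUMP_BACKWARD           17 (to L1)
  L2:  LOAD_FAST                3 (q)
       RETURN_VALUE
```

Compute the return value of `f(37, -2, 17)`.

LOAD_FAST_LOAD_FAST a,b → push 37,-2. Stack: [37, -2]
BINARY_OP - → 37 - -2 = 39. Stack: [39]
LOAD_FAST_LOAD_FAST a,b → push 37,-2. Stack: [39, 37, -2]
BINARY_OP | → 37 | -2 = -1. Stack: [39, -1]
BINARY_OP - → 39 - -1 = 40. Stack: [40]
STORE_FAST q → q=40. Stack: []
LOAD_FAST_LOAD_FAST a,q → push 37,40. Stack: [37, 40]
BINARY_OP + → 37 + 40 = 77. Stack: [77]
STORE_FAST w → w=77. Stack: []
LOAD_CONST → push 0. Stack: [0]
STORE_FAST i → i=0. Stack: []
LOAD_FAST i → push 0. Stack: [0]
LOAD_CONST → push 4. Stack: [0, 4]
COMPARE_OP bool(<) → 0 vs 4 = True. Stack: [True]
POP_JUMP_IF_FALSE → pop True; no jump. Stack: []
LOAD_FAST_LOAD_FAST q,a → push 40,37. Stack: [40, 37]
BINARY_OP - → 40 - 37 = 3. Stack: [3]
STORE_FAST q → q=3. Stack: []
LOAD_FAST i → push 0. Stack: [0]
LOAD_CONST → push 1. Stack: [0, 1]
BINARY_OP + → 0 + 1 = 1. Stack: [1]
STORE_FAST i → i=1. Stack: []
LOAD_FAST i → push 1. Stack: [1]
LOAD_CONST → push 4. Stack: [1, 4]
COMPARE_OP bool(<) → 1 vs 4 = True. Stack: [True]
POP_JUMP_IF_FALSE → pop True; no jump. Stack: []
LOAD_FAST_LOAD_FAST q,a → push 3,37. Stack: [3, 37]
BINARY_OP - → 3 - 37 = -34. Stack: [-34]
STORE_FAST q → q=-34. Stack: []
LOAD_FAST i → push 1. Stack: [1]
LOAD_CONST → push 1. Stack: [1, 1]
BINARY_OP + → 1 + 1 = 2. Stack: [2]
STORE_FAST i → i=2. Stack: []
LOAD_FAST i → push 2. Stack: [2]
LOAD_CONST → push 4. Stack: [2, 4]
COMPARE_OP bool(<) → 2 vs 4 = True. Stack: [True]
POP_JUMP_IF_FALSE → pop True; no jump. Stack: []
LOAD_FAST_LOAD_FAST q,a → push -34,37. Stack: [-34, 37]
BINARY_OP - → -34 - 37 = -71. Stack: [-71]
STORE_FAST q → q=-71. Stack: []
LOAD_FAST i → push 2. Stack: [2]
LOAD_CONST → push 1. Stack: [2, 1]
BINARY_OP + → 2 + 1 = 3. Stack: [3]
STORE_FAST i → i=3. Stack: []
LOAD_FAST i → push 3. Stack: [3]
LOAD_CONST → push 4. Stack: [3, 4]
COMPARE_OP bool(<) → 3 vs 4 = True. Stack: [True]
POP_JUMP_IF_FALSE → pop True; no jump. Stack: []
LOAD_FAST_LOAD_FAST q,a → push -71,37. Stack: [-71, 37]
BINARY_OP - → -71 - 37 = -108. Stack: [-108]
STORE_FAST q → q=-108. Stack: []
LOAD_FAST i → push 3. Stack: [3]
LOAD_CONST → push 1. Stack: [3, 1]
BINARY_OP + → 3 + 1 = 4. Stack: [4]
STORE_FAST i → i=4. Stack: []
LOAD_FAST i → push 4. Stack: [4]
LOAD_CONST → push 4. Stack: [4, 4]
COMPARE_OP bool(<) → 4 vs 4 = False. Stack: [False]
POP_JUMP_IF_FALSE → pop False; jump. Stack: []
LOAD_FAST q → push -108. Stack: [-108]
RETURN_VALUE → return -108.

-108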